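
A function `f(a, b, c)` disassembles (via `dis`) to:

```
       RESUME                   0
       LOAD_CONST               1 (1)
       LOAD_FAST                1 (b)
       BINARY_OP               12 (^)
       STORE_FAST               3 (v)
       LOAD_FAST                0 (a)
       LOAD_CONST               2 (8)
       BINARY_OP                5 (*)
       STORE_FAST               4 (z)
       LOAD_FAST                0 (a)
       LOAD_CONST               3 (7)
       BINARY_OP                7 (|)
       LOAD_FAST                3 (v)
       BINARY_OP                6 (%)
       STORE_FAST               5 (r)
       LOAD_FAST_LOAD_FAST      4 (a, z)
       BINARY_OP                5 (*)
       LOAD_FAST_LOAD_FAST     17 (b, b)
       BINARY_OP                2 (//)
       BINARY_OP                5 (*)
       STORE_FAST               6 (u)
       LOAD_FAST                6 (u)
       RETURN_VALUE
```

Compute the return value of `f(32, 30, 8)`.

8192

LOAD_CONST → push 1. Stack: [1]
LOAD_FAST b → push 30. Stack: [1, 30]
BINARY_OP ^ → 1 ^ 30 = 31. Stack: [31]
STORE_FAST v → v=31. Stack: []
LOAD_FAST a → push 32. Stack: [32]
LOAD_CONST → push 8. Stack: [32, 8]
BINARY_OP * → 32 * 8 = 256. Stack: [256]
STORE_FAST z → z=256. Stack: []
LOAD_FAST a → push 32. Stack: [32]
LOAD_CONST → push 7. Stack: [32, 7]
BINARY_OP | → 32 | 7 = 39. Stack: [39]
LOAD_FAST v → push 31. Stack: [39, 31]
BINARY_OP % → 39 % 31 = 8. Stack: [8]
STORE_FAST r → r=8. Stack: []
LOAD_FAST_LOAD_FAST a,z → push 32,256. Stack: [32, 256]
BINARY_OP * → 32 * 256 = 8192. Stack: [8192]
LOAD_FAST_LOAD_FAST b,b → push 30,30. Stack: [8192, 30, 30]
BINARY_OP // → 30 // 30 = 1. Stack: [8192, 1]
BINARY_OP * → 8192 * 1 = 8192. Stack: [8192]
STORE_FAST u → u=8192. Stack: []
LOAD_FAST u → push 8192. Stack: [8192]
RETURN_VALUE → return 8192.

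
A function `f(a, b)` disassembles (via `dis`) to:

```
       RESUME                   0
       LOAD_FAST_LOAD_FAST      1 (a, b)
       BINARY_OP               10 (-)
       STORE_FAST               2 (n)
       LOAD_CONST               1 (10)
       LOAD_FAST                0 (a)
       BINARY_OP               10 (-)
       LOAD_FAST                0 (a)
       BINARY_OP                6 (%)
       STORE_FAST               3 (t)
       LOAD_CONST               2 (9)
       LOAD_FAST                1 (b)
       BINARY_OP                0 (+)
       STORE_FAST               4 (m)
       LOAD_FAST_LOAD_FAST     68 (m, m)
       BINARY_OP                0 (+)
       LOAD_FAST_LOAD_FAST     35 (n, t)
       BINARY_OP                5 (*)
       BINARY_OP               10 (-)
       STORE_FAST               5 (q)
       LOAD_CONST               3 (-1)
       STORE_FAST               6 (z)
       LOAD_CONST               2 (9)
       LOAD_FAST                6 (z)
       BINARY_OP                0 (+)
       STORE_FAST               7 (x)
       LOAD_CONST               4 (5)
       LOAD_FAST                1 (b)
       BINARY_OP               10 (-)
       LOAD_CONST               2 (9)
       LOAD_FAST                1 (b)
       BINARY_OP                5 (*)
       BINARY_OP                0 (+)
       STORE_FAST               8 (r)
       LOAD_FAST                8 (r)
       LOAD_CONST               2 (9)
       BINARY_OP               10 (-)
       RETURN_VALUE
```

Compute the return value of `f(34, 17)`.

132

LOAD_FAST_LOAD_FAST a,b → push 34,17. Stack: [34, 17]
BINARY_OP - → 34 - 17 = 17. Stack: [17]
STORE_FAST n → n=17. Stack: []
LOAD_CONST → push 10. Stack: [10]
LOAD_FAST a → push 34. Stack: [10, 34]
BINARY_OP - → 10 - 34 = -24. Stack: [-24]
LOAD_FAST a → push 34. Stack: [-24, 34]
BINARY_OP % → -24 % 34 = 10. Stack: [10]
STORE_FAST t → t=10. Stack: []
LOAD_CONST → push 9. Stack: [9]
LOAD_FAST b → push 17. Stack: [9, 17]
BINARY_OP + → 9 + 17 = 26. Stack: [26]
STORE_FAST m → m=26. Stack: []
LOAD_FAST_LOAD_FAST m,m → push 26,26. Stack: [26, 26]
BINARY_OP + → 26 + 26 = 52. Stack: [52]
LOAD_FAST_LOAD_FAST n,t → push 17,10. Stack: [52, 17, 10]
BINARY_OP * → 17 * 10 = 170. Stack: [52, 170]
BINARY_OP - → 52 - 170 = -118. Stack: [-118]
STORE_FAST q → q=-118. Stack: []
LOAD_CONST → push -1. Stack: [-1]
STORE_FAST z → z=-1. Stack: []
LOAD_CONST → push 9. Stack: [9]
LOAD_FAST z → push -1. Stack: [9, -1]
BINARY_OP + → 9 + -1 = 8. Stack: [8]
STORE_FAST x → x=8. Stack: []
LOAD_CONST → push 5. Stack: [5]
LOAD_FAST b → push 17. Stack: [5, 17]
BINARY_OP - → 5 - 17 = -12. Stack: [-12]
LOAD_CONST → push 9. Stack: [-12, 9]
LOAD_FAST b → push 17. Stack: [-12, 9, 17]
BINARY_OP * → 9 * 17 = 153. Stack: [-12, 153]
BINARY_OP + → -12 + 153 = 141. Stack: [141]
STORE_FAST r → r=141. Stack: []
LOAD_FAST r → push 141. Stack: [141]
LOAD_CONST → push 9. Stack: [141, 9]
BINARY_OP - → 141 - 9 = 132. Stack: [132]
RETURN_VALUE → return 132.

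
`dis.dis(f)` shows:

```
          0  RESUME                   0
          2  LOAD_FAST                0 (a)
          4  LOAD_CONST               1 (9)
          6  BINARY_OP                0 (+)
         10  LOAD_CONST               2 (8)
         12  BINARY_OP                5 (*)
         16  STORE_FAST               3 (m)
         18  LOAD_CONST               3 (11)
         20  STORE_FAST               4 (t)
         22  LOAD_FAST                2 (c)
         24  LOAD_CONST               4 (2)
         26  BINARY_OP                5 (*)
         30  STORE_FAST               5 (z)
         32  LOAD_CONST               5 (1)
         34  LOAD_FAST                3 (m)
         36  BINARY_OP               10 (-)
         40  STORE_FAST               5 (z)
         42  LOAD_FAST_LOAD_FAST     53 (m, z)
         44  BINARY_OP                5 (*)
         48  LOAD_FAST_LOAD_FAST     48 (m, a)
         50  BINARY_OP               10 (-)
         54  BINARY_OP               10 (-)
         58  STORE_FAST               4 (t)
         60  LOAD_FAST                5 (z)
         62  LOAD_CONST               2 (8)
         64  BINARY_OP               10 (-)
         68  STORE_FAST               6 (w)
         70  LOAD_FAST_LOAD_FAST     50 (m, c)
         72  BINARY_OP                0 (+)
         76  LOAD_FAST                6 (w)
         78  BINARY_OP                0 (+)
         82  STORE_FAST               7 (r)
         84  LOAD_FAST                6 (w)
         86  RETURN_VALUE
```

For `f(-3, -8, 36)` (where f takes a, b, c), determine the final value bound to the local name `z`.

-47

LOAD_FAST a → push -3. Stack: [-3]
LOAD_CONST → push 9. Stack: [-3, 9]
BINARY_OP + → -3 + 9 = 6. Stack: [6]
LOAD_CONST → push 8. Stack: [6, 8]
BINARY_OP * → 6 * 8 = 48. Stack: [48]
STORE_FAST m → m=48. Stack: []
LOAD_CONST → push 11. Stack: [11]
STORE_FAST t → t=11. Stack: []
LOAD_FAST c → push 36. Stack: [36]
LOAD_CONST → push 2. Stack: [36, 2]
BINARY_OP * → 36 * 2 = 72. Stack: [72]
STORE_FAST z → z=72. Stack: []
LOAD_CONST → push 1. Stack: [1]
LOAD_FAST m → push 48. Stack: [1, 48]
BINARY_OP - → 1 - 48 = -47. Stack: [-47]
STORE_FAST z → z=-47. Stack: []
LOAD_FAST_LOAD_FAST m,z → push 48,-47. Stack: [48, -47]
BINARY_OP * → 48 * -47 = -2256. Stack: [-2256]
LOAD_FAST_LOAD_FAST m,a → push 48,-3. Stack: [-2256, 48, -3]
BINARY_OP - → 48 - -3 = 51. Stack: [-2256, 51]
BINARY_OP - → -2256 - 51 = -2307. Stack: [-2307]
STORE_FAST t → t=-2307. Stack: []
LOAD_FAST z → push -47. Stack: [-47]
LOAD_CONST → push 8. Stack: [-47, 8]
BINARY_OP - → -47 - 8 = -55. Stack: [-55]
STORE_FAST w → w=-55. Stack: []
LOAD_FAST_LOAD_FAST m,c → push 48,36. Stack: [48, 36]
BINARY_OP + → 48 + 36 = 84. Stack: [84]
LOAD_FAST w → push -55. Stack: [84, -55]
BINARY_OP + → 84 + -55 = 29. Stack: [29]
STORE_FAST r → r=29. Stack: []
LOAD_FAST w → push -55. Stack: [-55]
RETURN_VALUE → return -55.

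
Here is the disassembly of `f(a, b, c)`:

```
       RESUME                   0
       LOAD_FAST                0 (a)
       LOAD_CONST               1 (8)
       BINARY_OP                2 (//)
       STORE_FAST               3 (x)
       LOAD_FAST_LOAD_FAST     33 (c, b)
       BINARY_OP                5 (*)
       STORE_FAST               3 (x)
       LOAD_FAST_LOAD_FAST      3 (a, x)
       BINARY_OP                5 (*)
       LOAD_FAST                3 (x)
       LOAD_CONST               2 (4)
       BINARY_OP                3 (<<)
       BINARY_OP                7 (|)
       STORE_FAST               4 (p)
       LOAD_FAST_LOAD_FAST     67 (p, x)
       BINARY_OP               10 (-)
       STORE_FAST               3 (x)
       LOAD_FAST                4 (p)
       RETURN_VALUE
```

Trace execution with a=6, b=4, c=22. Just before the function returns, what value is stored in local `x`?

1848

LOAD_FAST a → push 6. Stack: [6]
LOAD_CONST → push 8. Stack: [6, 8]
BINARY_OP // → 6 // 8 = 0. Stack: [0]
STORE_FAST x → x=0. Stack: []
LOAD_FAST_LOAD_FAST c,b → push 22,4. Stack: [22, 4]
BINARY_OP * → 22 * 4 = 88. Stack: [88]
STORE_FAST x → x=88. Stack: []
LOAD_FAST_LOAD_FAST a,x → push 6,88. Stack: [6, 88]
BINARY_OP * → 6 * 88 = 528. Stack: [528]
LOAD_FAST x → push 88. Stack: [528, 88]
LOAD_CONST → push 4. Stack: [528, 88, 4]
BINARY_OP << → 88 << 4 = 1408. Stack: [528, 1408]
BINARY_OP | → 528 | 1408 = 1936. Stack: [1936]
STORE_FAST p → p=1936. Stack: []
LOAD_FAST_LOAD_FAST p,x → push 1936,88. Stack: [1936, 88]
BINARY_OP - → 1936 - 88 = 1848. Stack: [1848]
STORE_FAST x → x=1848. Stack: []
LOAD_FAST p → push 1936. Stack: [1936]
RETURN_VALUE → return 1936.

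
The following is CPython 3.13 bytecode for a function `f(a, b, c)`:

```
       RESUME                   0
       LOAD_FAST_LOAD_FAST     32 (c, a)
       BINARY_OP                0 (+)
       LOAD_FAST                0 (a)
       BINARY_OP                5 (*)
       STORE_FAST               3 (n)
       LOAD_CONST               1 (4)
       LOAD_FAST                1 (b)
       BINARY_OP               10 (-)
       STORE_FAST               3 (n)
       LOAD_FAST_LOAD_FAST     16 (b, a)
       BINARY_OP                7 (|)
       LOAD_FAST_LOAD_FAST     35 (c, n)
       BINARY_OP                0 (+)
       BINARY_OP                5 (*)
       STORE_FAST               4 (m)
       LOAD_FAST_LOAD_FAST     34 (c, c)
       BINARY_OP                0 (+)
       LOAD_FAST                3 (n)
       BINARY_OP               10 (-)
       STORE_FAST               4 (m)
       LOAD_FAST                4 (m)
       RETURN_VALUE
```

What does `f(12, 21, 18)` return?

LOAD_FAST_LOAD_FAST c,a → push 18,12. Stack: [18, 12]
BINARY_OP + → 18 + 12 = 30. Stack: [30]
LOAD_FAST a → push 12. Stack: [30, 12]
BINARY_OP * → 30 * 12 = 360. Stack: [360]
STORE_FAST n → n=360. Stack: []
LOAD_CONST → push 4. Stack: [4]
LOAD_FAST b → push 21. Stack: [4, 21]
BINARY_OP - → 4 - 21 = -17. Stack: [-17]
STORE_FAST n → n=-17. Stack: []
LOAD_FAST_LOAD_FAST b,a → push 21,12. Stack: [21, 12]
BINARY_OP | → 21 | 12 = 29. Stack: [29]
LOAD_FAST_LOAD_FAST c,n → push 18,-17. Stack: [29, 18, -17]
BINARY_OP + → 18 + -17 = 1. Stack: [29, 1]
BINARY_OP * → 29 * 1 = 29. Stack: [29]
STORE_FAST m → m=29. Stack: []
LOAD_FAST_LOAD_FAST c,c → push 18,18. Stack: [18, 18]
BINARY_OP + → 18 + 18 = 36. Stack: [36]
LOAD_FAST n → push -17. Stack: [36, -17]
BINARY_OP - → 36 - -17 = 53. Stack: [53]
STORE_FAST m → m=53. Stack: []
LOAD_FAST m → push 53. Stack: [53]
RETURN_VALUE → return 53.

53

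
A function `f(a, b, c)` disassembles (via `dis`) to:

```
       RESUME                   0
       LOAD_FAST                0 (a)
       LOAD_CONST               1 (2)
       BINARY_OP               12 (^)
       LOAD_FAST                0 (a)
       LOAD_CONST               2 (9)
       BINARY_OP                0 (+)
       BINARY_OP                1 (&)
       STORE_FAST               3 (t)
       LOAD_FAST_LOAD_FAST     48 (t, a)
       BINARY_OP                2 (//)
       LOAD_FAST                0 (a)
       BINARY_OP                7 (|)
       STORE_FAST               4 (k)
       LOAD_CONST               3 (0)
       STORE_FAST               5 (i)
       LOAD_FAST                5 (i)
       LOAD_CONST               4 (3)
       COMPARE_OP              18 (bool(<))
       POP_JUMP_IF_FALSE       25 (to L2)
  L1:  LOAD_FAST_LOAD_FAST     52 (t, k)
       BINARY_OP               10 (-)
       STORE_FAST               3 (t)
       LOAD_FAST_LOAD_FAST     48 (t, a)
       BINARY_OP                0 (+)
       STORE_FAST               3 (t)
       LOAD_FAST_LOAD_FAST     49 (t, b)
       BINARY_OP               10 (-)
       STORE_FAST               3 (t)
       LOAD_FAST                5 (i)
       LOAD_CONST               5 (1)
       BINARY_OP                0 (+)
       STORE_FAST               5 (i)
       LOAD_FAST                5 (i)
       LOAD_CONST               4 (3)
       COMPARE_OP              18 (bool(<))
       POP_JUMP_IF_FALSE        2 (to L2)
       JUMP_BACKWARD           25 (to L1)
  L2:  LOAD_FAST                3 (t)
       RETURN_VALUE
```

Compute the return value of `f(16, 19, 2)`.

-44

LOAD_FAST a → push 16
LOAD_CONST → push 2
BINARY_OP ^ → 16 ^ 2 = 18
LOAD_FAST a → push 16
LOAD_CONST → push 9
BINARY_OP + → 16 + 9 = 25
BINARY_OP & → 18 & 25 = 16
STORE_FAST t → t=16
LOAD_FAST_LOAD_FAST t,a → push 16,16
BINARY_OP // → 16 // 16 = 1
LOAD_FAST a → push 16
BINARY_OP | → 1 | 16 = 17
STORE_FAST k → k=17
LOAD_CONST → push 0
STORE_FAST i → i=0
LOAD_FAST i → push 0
LOAD_CONST → push 3
COMPARE_OP bool(<) → 0 vs 3 = True
POP_JUMP_IF_FALSE → pop True; no jump
LOAD_FAST_LOAD_FAST t,k → push 16,17
BINARY_OP - → 16 - 17 = -1
STORE_FAST t → t=-1
LOAD_FAST_LOAD_FAST t,a → push -1,16
BINARY_OP + → -1 + 16 = 15
STORE_FAST t → t=15
LOAD_FAST_LOAD_FAST t,b → push 15,19
BINARY_OP - → 15 - 19 = -4
STORE_FAST t → t=-4
LOAD_FAST i → push 0
LOAD_CONST → push 1
BINARY_OP + → 0 + 1 = 1
STORE_FAST i → i=1
LOAD_FAST i → push 1
LOAD_CONST → push 3
COMPARE_OP bool(<) → 1 vs 3 = True
POP_JUMP_IF_FALSE → pop True; no jump
LOAD_FAST_LOAD_FAST t,k → push -4,17
BINARY_OP - → -4 - 17 = -21
STORE_FAST t → t=-21
LOAD_FAST_LOAD_FAST t,a → push -21,16
BINARY_OP + → -21 + 16 = -5
STORE_FAST t → t=-5
LOAD_FAST_LOAD_FAST t,b → push -5,19
BINARY_OP - → -5 - 19 = -24
STORE_FAST t → t=-24
LOAD_FAST i → push 1
LOAD_CONST → push 1
BINARY_OP + → 1 + 1 = 2
STORE_FAST i → i=2
LOAD_FAST i → push 2
LOAD_CONST → push 3
COMPARE_OP bool(<) → 2 vs 3 = True
POP_JUMP_IF_FALSE → pop True; no jump
LOAD_FAST_LOAD_FAST t,k → push -24,17
BINARY_OP - → -24 - 17 = -41
STORE_FAST t → t=-41
LOAD_FAST_LOAD_FAST t,a → push -41,16
BINARY_OP + → -41 + 16 = -25
STORE_FAST t → t=-25
LOAD_FAST_LOAD_FAST t,b → push -25,19
BINARY_OP - → -25 - 19 = -44
STORE_FAST t → t=-44
LOAD_FAST i → push 2
LOAD_CONST → push 1
BINARY_OP + → 2 + 1 = 3
STORE_FAST i → i=3
LOAD_FAST i → push 3
LOAD_CONST → push 3
COMPARE_OP bool(<) → 3 vs 3 = False
POP_JUMP_IF_FALSE → pop False; jump
LOAD_FAST t → push -44
RETURN_VALUE → return -44.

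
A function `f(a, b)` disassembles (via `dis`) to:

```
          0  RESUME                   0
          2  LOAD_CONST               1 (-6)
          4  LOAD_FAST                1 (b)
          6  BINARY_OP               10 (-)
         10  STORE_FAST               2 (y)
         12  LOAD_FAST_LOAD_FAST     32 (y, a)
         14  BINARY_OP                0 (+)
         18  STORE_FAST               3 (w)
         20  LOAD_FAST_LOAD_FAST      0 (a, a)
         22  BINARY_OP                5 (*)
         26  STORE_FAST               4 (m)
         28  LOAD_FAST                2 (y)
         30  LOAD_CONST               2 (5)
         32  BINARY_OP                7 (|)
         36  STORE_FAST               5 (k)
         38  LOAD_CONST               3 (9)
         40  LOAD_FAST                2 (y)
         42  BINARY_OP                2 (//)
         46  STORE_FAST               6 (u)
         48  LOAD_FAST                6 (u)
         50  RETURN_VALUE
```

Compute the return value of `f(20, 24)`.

LOAD_CONST → push -6. Stack: [-6]
LOAD_FAST b → push 24. Stack: [-6, 24]
BINARY_OP - → -6 - 24 = -30. Stack: [-30]
STORE_FAST y → y=-30. Stack: []
LOAD_FAST_LOAD_FAST y,a → push -30,20. Stack: [-30, 20]
BINARY_OP + → -30 + 20 = -10. Stack: [-10]
STORE_FAST w → w=-10. Stack: []
LOAD_FAST_LOAD_FAST a,a → push 20,20. Stack: [20, 20]
BINARY_OP * → 20 * 20 = 400. Stack: [400]
STORE_FAST m → m=400. Stack: []
LOAD_FAST y → push -30. Stack: [-30]
LOAD_CONST → push 5. Stack: [-30, 5]
BINARY_OP | → -30 | 5 = -25. Stack: [-25]
STORE_FAST k → k=-25. Stack: []
LOAD_CONST → push 9. Stack: [9]
LOAD_FAST y → push -30. Stack: [9, -30]
BINARY_OP // → 9 // -30 = -1. Stack: [-1]
STORE_FAST u → u=-1. Stack: []
LOAD_FAST u → push -1. Stack: [-1]
RETURN_VALUE → return -1.

-1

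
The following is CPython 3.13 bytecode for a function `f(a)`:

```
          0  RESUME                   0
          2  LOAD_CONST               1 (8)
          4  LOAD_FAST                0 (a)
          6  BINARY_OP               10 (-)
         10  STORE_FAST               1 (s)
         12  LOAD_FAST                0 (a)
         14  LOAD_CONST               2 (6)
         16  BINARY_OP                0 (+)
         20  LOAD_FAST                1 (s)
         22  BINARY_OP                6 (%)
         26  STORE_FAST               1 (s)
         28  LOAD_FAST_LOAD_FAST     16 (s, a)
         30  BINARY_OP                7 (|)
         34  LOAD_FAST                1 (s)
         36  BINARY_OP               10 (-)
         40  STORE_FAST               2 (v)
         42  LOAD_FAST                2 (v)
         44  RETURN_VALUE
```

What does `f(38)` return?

LOAD_CONST → push 8. Stack: [8]
LOAD_FAST a → push 38. Stack: [8, 38]
BINARY_OP - → 8 - 38 = -30. Stack: [-30]
STORE_FAST s → s=-30. Stack: []
LOAD_FAST a → push 38. Stack: [38]
LOAD_CONST → push 6. Stack: [38, 6]
BINARY_OP + → 38 + 6 = 44. Stack: [44]
LOAD_FAST s → push -30. Stack: [44, -30]
BINARY_OP % → 44 % -30 = -16. Stack: [-16]
STORE_FAST s → s=-16. Stack: []
LOAD_FAST_LOAD_FAST s,a → push -16,38. Stack: [-16, 38]
BINARY_OP | → -16 | 38 = -10. Stack: [-10]
LOAD_FAST s → push -16. Stack: [-10, -16]
BINARY_OP - → -10 - -16 = 6. Stack: [6]
STORE_FAST v → v=6. Stack: []
LOAD_FAST v → push 6. Stack: [6]
RETURN_VALUE → return 6.

6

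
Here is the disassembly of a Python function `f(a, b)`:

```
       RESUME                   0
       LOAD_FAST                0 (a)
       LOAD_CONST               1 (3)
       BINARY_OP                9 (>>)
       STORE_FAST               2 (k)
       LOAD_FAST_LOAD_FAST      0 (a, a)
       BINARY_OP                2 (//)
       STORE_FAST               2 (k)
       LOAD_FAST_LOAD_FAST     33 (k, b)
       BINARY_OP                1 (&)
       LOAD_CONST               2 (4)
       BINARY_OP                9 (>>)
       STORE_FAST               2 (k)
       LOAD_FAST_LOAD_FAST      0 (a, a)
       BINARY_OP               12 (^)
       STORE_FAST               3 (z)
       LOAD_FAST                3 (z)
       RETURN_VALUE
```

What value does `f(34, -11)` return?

0

LOAD_FAST a → push 34. Stack: [34]
LOAD_CONST → push 3. Stack: [34, 3]
BINARY_OP >> → 34 >> 3 = 4. Stack: [4]
STORE_FAST k → k=4. Stack: []
LOAD_FAST_LOAD_FAST a,a → push 34,34. Stack: [34, 34]
BINARY_OP // → 34 // 34 = 1. Stack: [1]
STORE_FAST k → k=1. Stack: []
LOAD_FAST_LOAD_FAST k,b → push 1,-11. Stack: [1, -11]
BINARY_OP & → 1 & -11 = 1. Stack: [1]
LOAD_CONST → push 4. Stack: [1, 4]
BINARY_OP >> → 1 >> 4 = 0. Stack: [0]
STORE_FAST k → k=0. Stack: []
LOAD_FAST_LOAD_FAST a,a → push 34,34. Stack: [34, 34]
BINARY_OP ^ → 34 ^ 34 = 0. Stack: [0]
STORE_FAST z → z=0. Stack: []
LOAD_FAST z → push 0. Stack: [0]
RETURN_VALUE → return 0.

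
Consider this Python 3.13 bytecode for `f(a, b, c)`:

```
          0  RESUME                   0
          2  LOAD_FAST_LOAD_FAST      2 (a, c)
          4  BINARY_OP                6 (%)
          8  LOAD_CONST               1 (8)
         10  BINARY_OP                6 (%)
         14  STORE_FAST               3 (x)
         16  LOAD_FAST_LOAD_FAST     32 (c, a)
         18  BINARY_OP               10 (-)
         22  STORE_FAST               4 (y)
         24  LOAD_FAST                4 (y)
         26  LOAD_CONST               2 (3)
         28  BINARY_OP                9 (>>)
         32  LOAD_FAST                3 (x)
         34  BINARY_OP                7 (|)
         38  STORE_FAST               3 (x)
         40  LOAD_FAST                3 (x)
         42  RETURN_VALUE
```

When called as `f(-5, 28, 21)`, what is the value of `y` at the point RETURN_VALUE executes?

26

LOAD_FAST_LOAD_FAST a,c → push -5,21. Stack: [-5, 21]
BINARY_OP % → -5 % 21 = 16. Stack: [16]
LOAD_CONST → push 8. Stack: [16, 8]
BINARY_OP % → 16 % 8 = 0. Stack: [0]
STORE_FAST x → x=0. Stack: []
LOAD_FAST_LOAD_FAST c,a → push 21,-5. Stack: [21, -5]
BINARY_OP - → 21 - -5 = 26. Stack: [26]
STORE_FAST y → y=26. Stack: []
LOAD_FAST y → push 26. Stack: [26]
LOAD_CONST → push 3. Stack: [26, 3]
BINARY_OP >> → 26 >> 3 = 3. Stack: [3]
LOAD_FAST x → push 0. Stack: [3, 0]
BINARY_OP | → 3 | 0 = 3. Stack: [3]
STORE_FAST x → x=3. Stack: []
LOAD_FAST x → push 3. Stack: [3]
RETURN_VALUE → return 3.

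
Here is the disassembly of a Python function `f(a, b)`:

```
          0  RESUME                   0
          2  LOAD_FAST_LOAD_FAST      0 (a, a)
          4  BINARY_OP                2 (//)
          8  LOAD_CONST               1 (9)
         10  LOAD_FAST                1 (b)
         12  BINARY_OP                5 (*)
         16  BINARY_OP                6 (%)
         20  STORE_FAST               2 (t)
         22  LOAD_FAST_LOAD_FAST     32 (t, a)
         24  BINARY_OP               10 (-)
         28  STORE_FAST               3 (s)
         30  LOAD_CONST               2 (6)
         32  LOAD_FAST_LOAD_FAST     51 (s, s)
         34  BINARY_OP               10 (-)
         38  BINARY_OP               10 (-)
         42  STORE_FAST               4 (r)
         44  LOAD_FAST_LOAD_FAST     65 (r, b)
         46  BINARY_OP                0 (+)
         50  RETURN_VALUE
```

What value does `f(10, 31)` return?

LOAD_FAST_LOAD_FAST a,a → push 10,10. Stack: [10, 10]
BINARY_OP // → 10 // 10 = 1. Stack: [1]
LOAD_CONST → push 9. Stack: [1, 9]
LOAD_FAST b → push 31. Stack: [1, 9, 31]
BINARY_OP * → 9 * 31 = 279. Stack: [1, 279]
BINARY_OP % → 1 % 279 = 1. Stack: [1]
STORE_FAST t → t=1. Stack: []
LOAD_FAST_LOAD_FAST t,a → push 1,10. Stack: [1, 10]
BINARY_OP - → 1 - 10 = -9. Stack: [-9]
STORE_FAST s → s=-9. Stack: []
LOAD_CONST → push 6. Stack: [6]
LOAD_FAST_LOAD_FAST s,s → push -9,-9. Stack: [6, -9, -9]
BINARY_OP - → -9 - -9 = 0. Stack: [6, 0]
BINARY_OP - → 6 - 0 = 6. Stack: [6]
STORE_FAST r → r=6. Stack: []
LOAD_FAST_LOAD_FAST r,b → push 6,31. Stack: [6, 31]
BINARY_OP + → 6 + 31 = 37. Stack: [37]
RETURN_VALUE → return 37.

37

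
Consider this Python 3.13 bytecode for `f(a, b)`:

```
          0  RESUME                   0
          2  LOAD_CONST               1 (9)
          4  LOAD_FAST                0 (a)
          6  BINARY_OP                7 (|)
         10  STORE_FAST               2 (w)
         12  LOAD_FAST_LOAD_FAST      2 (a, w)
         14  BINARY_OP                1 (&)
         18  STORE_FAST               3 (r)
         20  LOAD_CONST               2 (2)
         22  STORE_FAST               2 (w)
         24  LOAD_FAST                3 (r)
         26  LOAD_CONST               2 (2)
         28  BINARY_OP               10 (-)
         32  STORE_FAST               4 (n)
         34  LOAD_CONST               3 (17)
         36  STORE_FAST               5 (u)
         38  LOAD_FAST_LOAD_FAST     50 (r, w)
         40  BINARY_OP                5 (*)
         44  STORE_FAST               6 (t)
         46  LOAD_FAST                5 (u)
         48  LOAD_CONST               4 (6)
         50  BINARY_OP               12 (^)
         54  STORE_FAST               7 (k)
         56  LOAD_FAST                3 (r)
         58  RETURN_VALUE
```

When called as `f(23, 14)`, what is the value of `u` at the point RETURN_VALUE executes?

17

LOAD_CONST → push 9. Stack: [9]
LOAD_FAST a → push 23. Stack: [9, 23]
BINARY_OP | → 9 | 23 = 31. Stack: [31]
STORE_FAST w → w=31. Stack: []
LOAD_FAST_LOAD_FAST a,w → push 23,31. Stack: [23, 31]
BINARY_OP & → 23 & 31 = 23. Stack: [23]
STORE_FAST r → r=23. Stack: []
LOAD_CONST → push 2. Stack: [2]
STORE_FAST w → w=2. Stack: []
LOAD_FAST r → push 23. Stack: [23]
LOAD_CONST → push 2. Stack: [23, 2]
BINARY_OP - → 23 - 2 = 21. Stack: [21]
STORE_FAST n → n=21. Stack: []
LOAD_CONST → push 17. Stack: [17]
STORE_FAST u → u=17. Stack: []
LOAD_FAST_LOAD_FAST r,w → push 23,2. Stack: [23, 2]
BINARY_OP * → 23 * 2 = 46. Stack: [46]
STORE_FAST t → t=46. Stack: []
LOAD_FAST u → push 17. Stack: [17]
LOAD_CONST → push 6. Stack: [17, 6]
BINARY_OP ^ → 17 ^ 6 = 23. Stack: [23]
STORE_FAST k → k=23. Stack: []
LOAD_FAST r → push 23. Stack: [23]
RETURN_VALUE → return 23.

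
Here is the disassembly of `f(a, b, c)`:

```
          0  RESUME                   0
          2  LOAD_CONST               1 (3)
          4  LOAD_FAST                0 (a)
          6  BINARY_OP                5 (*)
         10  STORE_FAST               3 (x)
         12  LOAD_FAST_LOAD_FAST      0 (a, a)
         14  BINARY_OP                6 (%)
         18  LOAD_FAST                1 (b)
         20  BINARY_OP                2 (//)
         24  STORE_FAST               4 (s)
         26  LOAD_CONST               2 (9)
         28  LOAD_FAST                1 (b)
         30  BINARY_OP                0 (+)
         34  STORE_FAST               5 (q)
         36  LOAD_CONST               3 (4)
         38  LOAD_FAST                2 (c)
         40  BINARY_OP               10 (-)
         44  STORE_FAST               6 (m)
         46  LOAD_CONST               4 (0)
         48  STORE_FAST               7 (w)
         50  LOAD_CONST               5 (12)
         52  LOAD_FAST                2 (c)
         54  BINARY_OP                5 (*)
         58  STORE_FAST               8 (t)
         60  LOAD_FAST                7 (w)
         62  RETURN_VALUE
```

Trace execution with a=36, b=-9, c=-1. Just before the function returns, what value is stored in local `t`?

-12

LOAD_CONST → push 3. Stack: [3]
LOAD_FAST a → push 36. Stack: [3, 36]
BINARY_OP * → 3 * 36 = 108. Stack: [108]
STORE_FAST x → x=108. Stack: []
LOAD_FAST_LOAD_FAST a,a → push 36,36. Stack: [36, 36]
BINARY_OP % → 36 % 36 = 0. Stack: [0]
LOAD_FAST b → push -9. Stack: [0, -9]
BINARY_OP // → 0 // -9 = 0. Stack: [0]
STORE_FAST s → s=0. Stack: []
LOAD_CONST → push 9. Stack: [9]
LOAD_FAST b → push -9. Stack: [9, -9]
BINARY_OP + → 9 + -9 = 0. Stack: [0]
STORE_FAST q → q=0. Stack: []
LOAD_CONST → push 4. Stack: [4]
LOAD_FAST c → push -1. Stack: [4, -1]
BINARY_OP - → 4 - -1 = 5. Stack: [5]
STORE_FAST m → m=5. Stack: []
LOAD_CONST → push 0. Stack: [0]
STORE_FAST w → w=0. Stack: []
LOAD_CONST → push 12. Stack: [12]
LOAD_FAST c → push -1. Stack: [12, -1]
BINARY_OP * → 12 * -1 = -12. Stack: [-12]
STORE_FAST t → t=-12. Stack: []
LOAD_FAST w → push 0. Stack: [0]
RETURN_VALUE → return 0.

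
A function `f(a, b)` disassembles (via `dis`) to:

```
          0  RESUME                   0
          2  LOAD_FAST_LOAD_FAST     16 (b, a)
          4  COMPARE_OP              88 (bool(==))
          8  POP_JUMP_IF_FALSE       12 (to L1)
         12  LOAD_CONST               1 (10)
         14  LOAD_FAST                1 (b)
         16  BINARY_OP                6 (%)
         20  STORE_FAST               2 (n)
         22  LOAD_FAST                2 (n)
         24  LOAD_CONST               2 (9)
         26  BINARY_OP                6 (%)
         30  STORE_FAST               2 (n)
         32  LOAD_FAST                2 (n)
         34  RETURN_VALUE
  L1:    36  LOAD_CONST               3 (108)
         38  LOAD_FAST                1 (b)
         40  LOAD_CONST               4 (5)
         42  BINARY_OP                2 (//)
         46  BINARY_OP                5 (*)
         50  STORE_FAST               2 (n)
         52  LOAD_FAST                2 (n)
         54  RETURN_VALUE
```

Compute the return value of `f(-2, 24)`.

LOAD_FAST_LOAD_FAST b,a → push 24,-2. Stack: [24, -2]
COMPARE_OP bool(==) → 24 vs -2 = False. Stack: [False]
POP_JUMP_IF_FALSE → pop False; jump. Stack: []
LOAD_CONST → push 108. Stack: [108]
LOAD_FAST b → push 24. Stack: [108, 24]
LOAD_CONST → push 5. Stack: [108, 24, 5]
BINARY_OP // → 24 // 5 = 4. Stack: [108, 4]
BINARY_OP * → 108 * 4 = 432. Stack: [432]
STORE_FAST n → n=432. Stack: []
LOAD_FAST n → push 432. Stack: [432]
RETURN_VALUE → return 432.

432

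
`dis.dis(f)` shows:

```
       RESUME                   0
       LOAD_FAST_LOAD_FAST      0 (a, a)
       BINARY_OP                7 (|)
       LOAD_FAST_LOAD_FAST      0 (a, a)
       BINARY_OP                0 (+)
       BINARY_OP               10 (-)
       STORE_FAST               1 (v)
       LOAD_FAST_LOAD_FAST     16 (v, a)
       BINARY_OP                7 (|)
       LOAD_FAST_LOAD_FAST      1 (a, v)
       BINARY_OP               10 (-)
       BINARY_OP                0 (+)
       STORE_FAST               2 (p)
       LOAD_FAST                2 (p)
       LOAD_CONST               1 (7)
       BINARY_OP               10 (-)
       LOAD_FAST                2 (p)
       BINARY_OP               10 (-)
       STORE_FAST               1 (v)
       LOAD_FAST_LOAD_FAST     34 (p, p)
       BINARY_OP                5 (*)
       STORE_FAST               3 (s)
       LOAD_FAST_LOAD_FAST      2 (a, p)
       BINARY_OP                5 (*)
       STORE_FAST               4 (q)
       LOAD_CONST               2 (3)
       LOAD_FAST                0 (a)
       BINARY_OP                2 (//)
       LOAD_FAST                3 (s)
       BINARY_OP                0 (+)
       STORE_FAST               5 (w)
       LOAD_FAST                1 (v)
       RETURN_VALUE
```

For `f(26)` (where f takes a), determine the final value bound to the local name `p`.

LOAD_FAST_LOAD_FAST a,a → push 26,26. Stack: [26, 26]
BINARY_OP | → 26 | 26 = 26. Stack: [26]
LOAD_FAST_LOAD_FAST a,a → push 26,26. Stack: [26, 26, 26]
BINARY_OP + → 26 + 26 = 52. Stack: [26, 52]
BINARY_OP - → 26 - 52 = -26. Stack: [-26]
STORE_FAST v → v=-26. Stack: []
LOAD_FAST_LOAD_FAST v,a → push -26,26. Stack: [-26, 26]
BINARY_OP | → -26 | 26 = -2. Stack: [-2]
LOAD_FAST_LOAD_FAST a,v → push 26,-26. Stack: [-2, 26, -26]
BINARY_OP - → 26 - -26 = 52. Stack: [-2, 52]
BINARY_OP + → -2 + 52 = 50. Stack: [50]
STORE_FAST p → p=50. Stack: []
LOAD_FAST p → push 50. Stack: [50]
LOAD_CONST → push 7. Stack: [50, 7]
BINARY_OP - → 50 - 7 = 43. Stack: [43]
LOAD_FAST p → push 50. Stack: [43, 50]
BINARY_OP - → 43 - 50 = -7. Stack: [-7]
STORE_FAST v → v=-7. Stack: []
LOAD_FAST_LOAD_FAST p,p → push 50,50. Stack: [50, 50]
BINARY_OP * → 50 * 50 = 2500. Stack: [2500]
STORE_FAST s → s=2500. Stack: []
LOAD_FAST_LOAD_FAST a,p → push 26,50. Stack: [26, 50]
BINARY_OP * → 26 * 50 = 1300. Stack: [1300]
STORE_FAST q → q=1300. Stack: []
LOAD_CONST → push 3. Stack: [3]
LOAD_FAST a → push 26. Stack: [3, 26]
BINARY_OP // → 3 // 26 = 0. Stack: [0]
LOAD_FAST s → push 2500. Stack: [0, 2500]
BINARY_OP + → 0 + 2500 = 2500. Stack: [2500]
STORE_FAST w → w=2500. Stack: []
LOAD_FAST v → push -7. Stack: [-7]
RETURN_VALUE → return -7.

50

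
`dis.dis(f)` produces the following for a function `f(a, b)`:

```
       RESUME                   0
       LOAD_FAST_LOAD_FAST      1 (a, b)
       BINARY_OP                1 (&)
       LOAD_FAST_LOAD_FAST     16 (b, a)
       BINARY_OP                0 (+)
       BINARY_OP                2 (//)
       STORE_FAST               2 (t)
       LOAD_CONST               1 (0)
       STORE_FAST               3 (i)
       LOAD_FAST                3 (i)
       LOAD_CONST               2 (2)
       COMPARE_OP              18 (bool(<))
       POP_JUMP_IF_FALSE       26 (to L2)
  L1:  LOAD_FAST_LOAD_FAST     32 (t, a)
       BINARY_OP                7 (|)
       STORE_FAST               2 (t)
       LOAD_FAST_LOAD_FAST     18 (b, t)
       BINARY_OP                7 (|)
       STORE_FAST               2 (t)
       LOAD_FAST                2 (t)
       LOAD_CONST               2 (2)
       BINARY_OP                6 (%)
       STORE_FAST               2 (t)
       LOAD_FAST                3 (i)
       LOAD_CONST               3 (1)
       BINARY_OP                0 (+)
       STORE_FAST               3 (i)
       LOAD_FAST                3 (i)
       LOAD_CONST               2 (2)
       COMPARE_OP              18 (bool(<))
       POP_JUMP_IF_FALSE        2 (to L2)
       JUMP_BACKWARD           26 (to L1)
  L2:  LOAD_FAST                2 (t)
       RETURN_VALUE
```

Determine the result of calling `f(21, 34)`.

1

LOAD_FAST_LOAD_FAST a,b → push 21,34. Stack: [21, 34]
BINARY_OP & → 21 & 34 = 0. Stack: [0]
LOAD_FAST_LOAD_FAST b,a → push 34,21. Stack: [0, 34, 21]
BINARY_OP + → 34 + 21 = 55. Stack: [0, 55]
BINARY_OP // → 0 // 55 = 0. Stack: [0]
STORE_FAST t → t=0. Stack: []
LOAD_CONST → push 0. Stack: [0]
STORE_FAST i → i=0. Stack: []
LOAD_FAST i → push 0. Stack: [0]
LOAD_CONST → push 2. Stack: [0, 2]
COMPARE_OP bool(<) → 0 vs 2 = True. Stack: [True]
POP_JUMP_IF_FALSE → pop True; no jump. Stack: []
LOAD_FAST_LOAD_FAST t,a → push 0,21. Stack: [0, 21]
BINARY_OP | → 0 | 21 = 21. Stack: [21]
STORE_FAST t → t=21. Stack: []
LOAD_FAST_LOAD_FAST b,t → push 34,21. Stack: [34, 21]
BINARY_OP | → 34 | 21 = 55. Stack: [55]
STORE_FAST t → t=55. Stack: []
LOAD_FAST t → push 55. Stack: [55]
LOAD_CONST → push 2. Stack: [55, 2]
BINARY_OP % → 55 % 2 = 1. Stack: [1]
STORE_FAST t → t=1. Stack: []
LOAD_FAST i → push 0. Stack: [0]
LOAD_CONST → push 1. Stack: [0, 1]
BINARY_OP + → 0 + 1 = 1. Stack: [1]
STORE_FAST i → i=1. Stack: []
LOAD_FAST i → push 1. Stack: [1]
LOAD_CONST → push 2. Stack: [1, 2]
COMPARE_OP bool(<) → 1 vs 2 = True. Stack: [True]
POP_JUMP_IF_FALSE → pop True; no jump. Stack: []
LOAD_FAST_LOAD_FAST t,a → push 1,21. Stack: [1, 21]
BINARY_OP | → 1 | 21 = 21. Stack: [21]
STORE_FAST t → t=21. Stack: []
LOAD_FAST_LOAD_FAST b,t → push 34,21. Stack: [34, 21]
BINARY_OP | → 34 | 21 = 55. Stack: [55]
STORE_FAST t → t=55. Stack: []
LOAD_FAST t → push 55. Stack: [55]
LOAD_CONST → push 2. Stack: [55, 2]
BINARY_OP % → 55 % 2 = 1. Stack: [1]
STORE_FAST t → t=1. Stack: []
LOAD_FAST i → push 1. Stack: [1]
LOAD_CONST → push 1. Stack: [1, 1]
BINARY_OP + → 1 + 1 = 2. Stack: [2]
STORE_FAST i → i=2. Stack: []
LOAD_FAST i → push 2. Stack: [2]
LOAD_CONST → push 2. Stack: [2, 2]
COMPARE_OP bool(<) → 2 vs 2 = False. Stack: [False]
POP_JUMP_IF_FALSE → pop False; jump. Stack: []
LOAD_FAST t → push 1. Stack: [1]
RETURN_VALUE → return 1.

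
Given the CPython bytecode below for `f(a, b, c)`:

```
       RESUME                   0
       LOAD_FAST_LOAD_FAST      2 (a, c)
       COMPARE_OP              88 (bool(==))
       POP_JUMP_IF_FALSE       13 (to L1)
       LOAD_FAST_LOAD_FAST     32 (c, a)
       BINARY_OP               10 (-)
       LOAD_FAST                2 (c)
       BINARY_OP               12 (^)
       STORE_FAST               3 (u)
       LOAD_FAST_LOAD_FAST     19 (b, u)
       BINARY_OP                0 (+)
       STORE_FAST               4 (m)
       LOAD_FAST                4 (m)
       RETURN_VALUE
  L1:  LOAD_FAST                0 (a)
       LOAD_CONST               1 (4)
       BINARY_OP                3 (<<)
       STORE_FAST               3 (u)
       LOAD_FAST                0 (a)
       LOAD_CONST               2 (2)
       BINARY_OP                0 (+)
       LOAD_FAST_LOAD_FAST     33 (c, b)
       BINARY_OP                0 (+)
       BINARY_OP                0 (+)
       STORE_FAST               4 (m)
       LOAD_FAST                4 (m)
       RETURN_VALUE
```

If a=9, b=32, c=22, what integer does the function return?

LOAD_FAST_LOAD_FAST a,c → push 9,22. Stack: [9, 22]
COMPARE_OP bool(==) → 9 vs 22 = False. Stack: [False]
POP_JUMP_IF_FALSE → pop False; jump. Stack: []
LOAD_FAST a → push 9. Stack: [9]
LOAD_CONST → push 4. Stack: [9, 4]
BINARY_OP << → 9 << 4 = 144. Stack: [144]
STORE_FAST u → u=144. Stack: []
LOAD_FAST a → push 9. Stack: [9]
LOAD_CONST → push 2. Stack: [9, 2]
BINARY_OP + → 9 + 2 = 11. Stack: [11]
LOAD_FAST_LOAD_FAST c,b → push 22,32. Stack: [11, 22, 32]
BINARY_OP + → 22 + 32 = 54. Stack: [11, 54]
BINARY_OP + → 11 + 54 = 65. Stack: [65]
STORE_FAST m → m=65. Stack: []
LOAD_FAST m → push 65. Stack: [65]
RETURN_VALUE → return 65.

65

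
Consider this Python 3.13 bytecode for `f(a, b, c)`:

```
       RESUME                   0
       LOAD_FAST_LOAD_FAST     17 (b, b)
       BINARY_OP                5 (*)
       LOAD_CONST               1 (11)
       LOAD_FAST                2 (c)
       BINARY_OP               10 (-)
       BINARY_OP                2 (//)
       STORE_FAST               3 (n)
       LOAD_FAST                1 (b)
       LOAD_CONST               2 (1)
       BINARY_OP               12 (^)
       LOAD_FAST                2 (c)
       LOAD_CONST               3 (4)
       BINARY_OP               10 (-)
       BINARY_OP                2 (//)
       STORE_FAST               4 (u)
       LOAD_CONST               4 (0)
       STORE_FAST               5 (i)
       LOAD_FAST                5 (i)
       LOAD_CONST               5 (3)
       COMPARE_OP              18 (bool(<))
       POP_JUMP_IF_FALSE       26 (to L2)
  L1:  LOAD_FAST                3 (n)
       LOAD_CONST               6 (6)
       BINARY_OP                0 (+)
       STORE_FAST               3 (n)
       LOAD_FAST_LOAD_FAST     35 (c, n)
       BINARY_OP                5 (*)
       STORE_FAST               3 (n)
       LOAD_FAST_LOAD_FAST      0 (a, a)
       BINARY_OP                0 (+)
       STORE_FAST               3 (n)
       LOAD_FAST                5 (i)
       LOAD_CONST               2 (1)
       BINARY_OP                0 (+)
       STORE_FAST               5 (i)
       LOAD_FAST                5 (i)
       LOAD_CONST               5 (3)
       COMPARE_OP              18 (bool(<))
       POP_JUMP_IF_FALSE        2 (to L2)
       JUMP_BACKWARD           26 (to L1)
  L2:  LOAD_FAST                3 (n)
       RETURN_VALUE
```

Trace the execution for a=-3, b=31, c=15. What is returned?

-6

LOAD_FAST_LOAD_FAST b,b → push 31,31
BINARY_OP * → 31 * 31 = 961
LOAD_CONST → push 11
LOAD_FAST c → push 15
BINARY_OP - → 11 - 15 = -4
BINARY_OP // → 961 // -4 = -241
STORE_FAST n → n=-241
LOAD_FAST b → push 31
LOAD_CONST → push 1
BINARY_OP ^ → 31 ^ 1 = 30
LOAD_FAST c → push 15
LOAD_CONST → push 4
BINARY_OP - → 15 - 4 = 11
BINARY_OP // → 30 // 11 = 2
STORE_FAST u → u=2
LOAD_CONST → push 0
STORE_FAST i → i=0
LOAD_FAST i → push 0
LOAD_CONST → push 3
COMPARE_OP bool(<) → 0 vs 3 = True
POP_JUMP_IF_FALSE → pop True; no jump
LOAD_FAST n → push -241
LOAD_CONST → push 6
BINARY_OP + → -241 + 6 = -235
STORE_FAST n → n=-235
LOAD_FAST_LOAD_FAST c,n → push 15,-235
BINARY_OP * → 15 * -235 = -3525
STORE_FAST n → n=-3525
LOAD_FAST_LOAD_FAST a,a → push -3,-3
BINARY_OP + → -3 + -3 = -6
STORE_FAST n → n=-6
LOAD_FAST i → push 0
LOAD_CONST → push 1
BINARY_OP + → 0 + 1 = 1
STORE_FAST i → i=1
LOAD_FAST i → push 1
LOAD_CONST → push 3
COMPARE_OP bool(<) → 1 vs 3 = True
POP_JUMP_IF_FALSE → pop True; no jump
LOAD_FAST n → push -6
LOAD_CONST → push 6
BINARY_OP + → -6 + 6 = 0
STORE_FAST n → n=0
LOAD_FAST_LOAD_FAST c,n → push 15,0
BINARY_OP * → 15 * 0 = 0
STORE_FAST n → n=0
LOAD_FAST_LOAD_FAST a,a → push -3,-3
BINARY_OP + → -3 + -3 = -6
STORE_FAST n → n=-6
LOAD_FAST i → push 1
LOAD_CONST → push 1
BINARY_OP + → 1 + 1 = 2
STORE_FAST i → i=2
LOAD_FAST i → push 2
LOAD_CONST → push 3
COMPARE_OP bool(<) → 2 vs 3 = True
POP_JUMP_IF_FALSE → pop True; no jump
LOAD_FAST n → push -6
LOAD_CONST → push 6
BINARY_OP + → -6 + 6 = 0
STORE_FAST n → n=0
LOAD_FAST_LOAD_FAST c,n → push 15,0
BINARY_OP * → 15 * 0 = 0
STORE_FAST n → n=0
LOAD_FAST_LOAD_FAST a,a → push -3,-3
BINARY_OP + → -3 + -3 = -6
STORE_FAST n → n=-6
LOAD_FAST i → push 2
LOAD_CONST → push 1
BINARY_OP + → 2 + 1 = 3
STORE_FAST i → i=3
LOAD_FAST i → push 3
LOAD_CONST → push 3
COMPARE_OP bool(<) → 3 vs 3 = False
POP_JUMP_IF_FALSE → pop False; jump
LOAD_FAST n → push -6
RETURN_VALUE → return -6.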